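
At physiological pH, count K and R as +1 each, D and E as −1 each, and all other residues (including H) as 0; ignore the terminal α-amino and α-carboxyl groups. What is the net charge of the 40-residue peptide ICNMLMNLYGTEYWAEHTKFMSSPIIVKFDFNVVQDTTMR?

-1

Positive (K, R): K19, K28, R40 → +3.
Negative (D, E): E12, E16, D30, D36 → −4.
Net charge = (+3) + (−4) = −1.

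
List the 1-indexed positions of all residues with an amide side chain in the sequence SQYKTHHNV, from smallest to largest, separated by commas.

2, 8

Only N (asparagine) and Q (glutamine) carry a side-chain carboxamide.
Matching residues: Q2, N8.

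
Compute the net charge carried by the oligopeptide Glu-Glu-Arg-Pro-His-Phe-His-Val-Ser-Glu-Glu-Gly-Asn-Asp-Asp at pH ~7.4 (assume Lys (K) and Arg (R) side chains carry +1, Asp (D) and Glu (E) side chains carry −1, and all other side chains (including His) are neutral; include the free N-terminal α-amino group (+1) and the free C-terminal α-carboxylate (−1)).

Positive (K, R): Arg3 → +1.
Negative (D, E): Glu1, Glu2, Glu10, Glu11, Asp14, Asp15 → −6.
The N-terminus (+1) and C-terminus (−1) cancel.
Net charge = (+1) + (−6) = −5.

-5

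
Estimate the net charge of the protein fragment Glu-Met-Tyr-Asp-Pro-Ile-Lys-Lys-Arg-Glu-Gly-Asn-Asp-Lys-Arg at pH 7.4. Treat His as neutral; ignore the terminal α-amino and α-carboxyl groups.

The side chains ionized at physiological pH are Lys/Arg (+1) and Asp/Glu (−1); with His treated as neutral, nothing else contributes.
Positive (K, R): Lys7, Lys8, Arg9, Lys14, Arg15 → +5.
Negative (D, E): Glu1, Asp4, Glu10, Asp13 → −4.
Net charge = (+5) + (−4) = +1.

+1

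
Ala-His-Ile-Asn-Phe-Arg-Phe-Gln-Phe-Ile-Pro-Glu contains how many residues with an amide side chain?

Only N (asparagine) and Q (glutamine) carry a side-chain carboxamide.
Matching residues: Asn4, Gln8.

2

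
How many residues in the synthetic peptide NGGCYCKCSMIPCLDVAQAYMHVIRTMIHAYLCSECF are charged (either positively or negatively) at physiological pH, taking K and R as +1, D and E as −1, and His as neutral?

Charged side chains at pH ~7.4: K, R (positive); D, E (negative).
Matching residues: K7, D15, R25, E35.

4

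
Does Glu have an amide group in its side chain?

No

Asparagine (N) and glutamine (Q) have uncharged amide side chains.
Glutamate is not in this group.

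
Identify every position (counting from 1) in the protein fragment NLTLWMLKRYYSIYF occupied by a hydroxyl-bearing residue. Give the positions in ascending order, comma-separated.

3, 10, 11, 12, 14

The –OH-bearing residues are Ser, Thr (aliphatic alcohols), and Tyr (phenol).
Matching residues: T3, Y10, Y11, S12, Y14.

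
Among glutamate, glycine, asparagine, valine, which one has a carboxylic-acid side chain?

glutamate

Only D (aspartate) and E (glutamate) carry a side-chain carboxylic acid.
Of the listed options, only glutamate belongs to this group.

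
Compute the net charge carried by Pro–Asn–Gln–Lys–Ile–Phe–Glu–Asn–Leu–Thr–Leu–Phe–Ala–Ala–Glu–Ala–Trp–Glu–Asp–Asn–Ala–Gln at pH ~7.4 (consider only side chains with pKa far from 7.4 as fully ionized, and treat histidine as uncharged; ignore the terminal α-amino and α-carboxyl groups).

The side chains ionized at physiological pH are Lys/Arg (+1) and Asp/Glu (−1); with His treated as neutral, nothing else contributes.
Positive (K, R): Lys4 → +1.
Negative (D, E): Glu7, Glu15, Glu18, Asp19 → −4.
Net charge = (+1) + (−4) = −3.

-3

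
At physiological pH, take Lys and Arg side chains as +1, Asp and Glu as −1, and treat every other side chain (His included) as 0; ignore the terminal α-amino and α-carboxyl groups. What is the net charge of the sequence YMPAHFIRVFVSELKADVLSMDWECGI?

-2

Positive (K, R): R8, K15 → +2.
Negative (D, E): E13, D17, D22, E24 → −4.
Net charge = (+2) + (−4) = −2.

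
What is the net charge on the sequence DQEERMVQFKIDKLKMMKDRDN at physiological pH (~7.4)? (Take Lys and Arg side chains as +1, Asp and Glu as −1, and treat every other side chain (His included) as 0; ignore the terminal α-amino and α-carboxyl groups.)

Positive (K, R): R5, K10, K13, K15, K18, R20 → +6.
Negative (D, E): D1, E3, E4, D12, D19, D21 → −6.
Net charge = (+6) + (−6) = 0.

0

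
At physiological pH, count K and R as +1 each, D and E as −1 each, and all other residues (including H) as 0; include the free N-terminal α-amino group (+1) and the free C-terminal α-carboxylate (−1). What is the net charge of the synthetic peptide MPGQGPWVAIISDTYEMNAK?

-1

Positive (K, R): K20 → +1.
Negative (D, E): D13, E16 → −2.
The N-terminus (+1) and C-terminus (−1) cancel.
Net charge = (+1) + (−2) = −1.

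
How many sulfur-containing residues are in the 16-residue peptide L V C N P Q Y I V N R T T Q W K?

The sulfur-bearing residues are cysteine (–SH) and methionine (–S–CH₃).
Matching residues: C3.

1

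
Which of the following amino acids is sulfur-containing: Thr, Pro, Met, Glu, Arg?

Met

The sulfur-bearing residues are cysteine (–SH) and methionine (–S–CH₃).
Of the listed options, only Met belongs to this group.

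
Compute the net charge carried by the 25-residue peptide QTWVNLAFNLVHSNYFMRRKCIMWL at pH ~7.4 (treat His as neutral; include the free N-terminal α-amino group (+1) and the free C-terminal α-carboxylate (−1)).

At pH ~7.4 the Lys and Arg side chains are protonated (+1), the Asp and Glu side chains are deprotonated (−1), and with His taken as neutral all other side chains carry no charge.
Positive (K, R): R18, R19, K20 → +3.
Negative (D, E): none → −0.
The N-terminus (+1) and C-terminus (−1) cancel.
Net charge = (+3) + (−0) = +3.

+3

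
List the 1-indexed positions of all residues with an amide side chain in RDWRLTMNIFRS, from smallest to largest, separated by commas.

Asparagine (N) and glutamine (Q) have uncharged amide side chains.
Matching residues: N8.

8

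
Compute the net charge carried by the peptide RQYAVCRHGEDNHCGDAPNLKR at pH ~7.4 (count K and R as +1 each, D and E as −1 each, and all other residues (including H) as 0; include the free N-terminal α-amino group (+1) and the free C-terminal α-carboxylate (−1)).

+1

Positive (K, R): R1, R7, K21, R22 → +4.
Negative (D, E): E10, D11, D16 → −3.
The N-terminus (+1) and C-terminus (−1) cancel.
Net charge = (+4) + (−3) = +1.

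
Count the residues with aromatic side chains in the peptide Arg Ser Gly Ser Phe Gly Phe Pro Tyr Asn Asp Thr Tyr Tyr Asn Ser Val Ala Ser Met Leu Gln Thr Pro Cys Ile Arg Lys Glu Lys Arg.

5

F, W, and Y each carry an aromatic ring on the side chain.
Matching residues: Phe5, Phe7, Tyr9, Tyr13, Tyr14.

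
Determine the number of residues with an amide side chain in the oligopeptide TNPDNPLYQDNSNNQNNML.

9

The amide-side-chain residues are Asn (N) and Gln (Q).
Matching residues: N2, N5, Q9, N11, N13, N14, Q15, N16, N17.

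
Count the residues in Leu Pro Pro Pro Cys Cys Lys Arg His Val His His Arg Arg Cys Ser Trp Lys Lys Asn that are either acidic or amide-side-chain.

1

Acidic: D, E. Amide-side-chain: N, Q.
Acidic residues here: none (0).
Amide-side-chain residues here: Asn20 (1).
The two groups share no amino acid, so total = 0 + 1 = 1.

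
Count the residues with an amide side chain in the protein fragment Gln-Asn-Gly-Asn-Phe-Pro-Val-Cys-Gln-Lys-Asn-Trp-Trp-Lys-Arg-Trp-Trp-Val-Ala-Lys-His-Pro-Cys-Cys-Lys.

5

Only N (asparagine) and Q (glutamine) carry a side-chain carboxamide.
Matching residues: Gln1, Asn2, Asn4, Gln9, Asn11.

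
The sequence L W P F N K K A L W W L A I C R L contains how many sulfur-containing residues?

Only Cys (C) and Met (M) have a sulfur atom in the side chain.
Matching residues: C15.

1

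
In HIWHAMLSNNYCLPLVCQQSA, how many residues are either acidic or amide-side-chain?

4

Acidic: D, E. Amide-side-chain: N, Q.
Acidic residues here: none (0).
Amide-side-chain residues here: N9, N10, Q18, Q19 (4).
The two groups share no amino acid, so total = 0 + 4 = 4.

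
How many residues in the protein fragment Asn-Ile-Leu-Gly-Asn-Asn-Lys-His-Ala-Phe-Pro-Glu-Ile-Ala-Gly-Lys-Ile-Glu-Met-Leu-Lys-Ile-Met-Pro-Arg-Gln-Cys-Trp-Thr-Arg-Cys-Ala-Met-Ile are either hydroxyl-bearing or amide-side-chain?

5

Hydroxyl-bearing: S, T, Y. Amide-side-chain: N, Q.
Hydroxyl-bearing residues here: Thr29 (1).
Amide-side-chain residues here: Asn1, Asn5, Asn6, Gln26 (4).
The two groups share no amino acid, so total = 1 + 4 = 5.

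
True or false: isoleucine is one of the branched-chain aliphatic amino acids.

V, L, and I make up the branched-chain aliphatic group.
Isoleucine is in this group.

True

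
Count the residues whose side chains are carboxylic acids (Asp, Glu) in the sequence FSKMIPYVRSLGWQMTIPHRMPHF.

None of the 24 residues belong to this group.

0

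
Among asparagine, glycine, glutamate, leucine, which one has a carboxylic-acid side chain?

glutamate

The acidic residues are Asp (D) and Glu (E), whose side chains end in a carboxylate group.
Of the listed options, only glutamate belongs to this group.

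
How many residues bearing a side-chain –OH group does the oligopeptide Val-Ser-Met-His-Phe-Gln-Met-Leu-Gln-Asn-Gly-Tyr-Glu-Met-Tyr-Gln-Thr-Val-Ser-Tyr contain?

6

S, T, and Y are the three residues with a side-chain hydroxyl.
Matching residues: Ser2, Tyr12, Tyr15, Thr17, Ser19, Tyr20.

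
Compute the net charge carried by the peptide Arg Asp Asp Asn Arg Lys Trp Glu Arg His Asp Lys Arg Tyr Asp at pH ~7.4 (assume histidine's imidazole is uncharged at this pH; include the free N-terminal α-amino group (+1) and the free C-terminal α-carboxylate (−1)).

+1

The side chains ionized at physiological pH are Lys/Arg (+1) and Asp/Glu (−1); with His treated as neutral, nothing else contributes.
Positive (K, R): Arg1, Arg5, Lys6, Arg9, Lys12, Arg13 → +6.
Negative (D, E): Asp2, Asp3, Glu8, Asp11, Asp15 → −5.
The N-terminus (+1) and C-terminus (−1) cancel.
Net charge = (+6) + (−5) = +1.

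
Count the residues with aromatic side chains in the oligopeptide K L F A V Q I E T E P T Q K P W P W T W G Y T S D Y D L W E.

F, W, and Y each carry an aromatic ring on the side chain.
Matching residues: F3, W16, W18, W20, Y22, Y26, W29.

7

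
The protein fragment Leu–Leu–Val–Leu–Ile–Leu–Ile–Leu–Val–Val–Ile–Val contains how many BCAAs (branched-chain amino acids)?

12

Valine (V), leucine (L), and isoleucine (I) are the branched-chain amino acids.
Matching residues: Leu1, Leu2, Val3, Leu4, Ile5, Leu6, Ile7, Leu8, Val9, Val10, Ile11, Val12.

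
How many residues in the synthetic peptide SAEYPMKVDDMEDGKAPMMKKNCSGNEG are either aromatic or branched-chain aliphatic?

2

Aromatic: F, W, Y. Branched-chain aliphatic: I, L, V.
Aromatic residues here: Y4 (1).
Branched-chain aliphatic residues here: V8 (1).
The two groups share no amino acid, so total = 1 + 1 = 2.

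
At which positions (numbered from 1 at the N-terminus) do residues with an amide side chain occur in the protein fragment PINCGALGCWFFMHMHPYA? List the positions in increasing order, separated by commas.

Asparagine (N) and glutamine (Q) have uncharged amide side chains.
Matching residues: N3.

3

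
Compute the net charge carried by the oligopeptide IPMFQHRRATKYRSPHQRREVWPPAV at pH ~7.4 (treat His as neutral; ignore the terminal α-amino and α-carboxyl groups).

Near pH 7.4, K and R contribute +1 each, D and E contribute −1 each, and every other side chain (His included, as stated) is uncharged.
Positive (K, R): R7, R8, K11, R13, R18, R19 → +6.
Negative (D, E): E20 → −1.
Net charge = (+6) + (−1) = +5.

+5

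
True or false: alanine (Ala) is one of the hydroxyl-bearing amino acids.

False

S, T, and Y are the three residues with a side-chain hydroxyl.
Alanine is not in this group.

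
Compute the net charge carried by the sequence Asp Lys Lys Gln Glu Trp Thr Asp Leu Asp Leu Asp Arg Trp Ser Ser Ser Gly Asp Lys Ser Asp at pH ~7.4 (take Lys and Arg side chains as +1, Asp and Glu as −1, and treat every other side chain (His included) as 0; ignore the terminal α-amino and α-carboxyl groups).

-3

Positive (K, R): Lys2, Lys3, Arg13, Lys20 → +4.
Negative (D, E): Asp1, Glu5, Asp8, Asp10, Asp12, Asp19, Asp22 → −7.
Net charge = (+4) + (−7) = −3.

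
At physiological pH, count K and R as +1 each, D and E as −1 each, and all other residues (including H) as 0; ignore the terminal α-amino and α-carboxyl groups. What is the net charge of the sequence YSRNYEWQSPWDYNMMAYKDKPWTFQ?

0

Positive (K, R): R3, K19, K21 → +3.
Negative (D, E): E6, D12, D20 → −3.
Net charge = (+3) + (−3) = 0.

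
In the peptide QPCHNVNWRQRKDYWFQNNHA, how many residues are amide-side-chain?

7

The amide-side-chain residues are Asn (N) and Gln (Q).
Matching residues: Q1, N5, N7, Q10, Q17, N18, N19.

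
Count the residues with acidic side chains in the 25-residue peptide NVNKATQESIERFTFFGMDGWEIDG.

Aspartate (D) and glutamate (E) have carboxylic-acid side chains and are the acidic amino acids.
Matching residues: E8, E11, D19, E22, D24.

5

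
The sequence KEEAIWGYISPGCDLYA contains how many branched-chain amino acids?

V, L, and I make up the branched-chain aliphatic group.
Matching residues: I5, I9, L15.

3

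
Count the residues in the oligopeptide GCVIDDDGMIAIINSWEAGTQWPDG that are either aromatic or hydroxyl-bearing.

4

Aromatic: F, W, Y. Hydroxyl-bearing: S, T, Y.
Aromatic residues here: W16, W22 (2).
Hydroxyl-bearing residues here: S15, T20 (2).
(Y belongs to both groups, but none appear in this sequence.) Total = 2 + 2 = 4.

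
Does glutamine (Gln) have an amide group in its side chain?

Yes

The amide-side-chain residues are Asn (N) and Gln (Q).
Glutamine is in this group.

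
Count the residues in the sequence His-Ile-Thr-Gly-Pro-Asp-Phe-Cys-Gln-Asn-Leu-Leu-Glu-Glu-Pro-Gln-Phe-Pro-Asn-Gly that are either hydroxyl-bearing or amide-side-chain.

5

Hydroxyl-bearing: S, T, Y. Amide-side-chain: N, Q.
Hydroxyl-bearing residues here: Thr3 (1).
Amide-side-chain residues here: Gln9, Asn10, Gln16, Asn19 (4).
The two groups share no amino acid, so total = 1 + 4 = 5.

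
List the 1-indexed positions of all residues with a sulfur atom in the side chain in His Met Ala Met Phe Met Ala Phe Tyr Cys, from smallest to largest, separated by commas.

Only Cys (C) and Met (M) have a sulfur atom in the side chain.
Matching residues: Met2, Met4, Met6, Cys10.

2, 4, 6, 10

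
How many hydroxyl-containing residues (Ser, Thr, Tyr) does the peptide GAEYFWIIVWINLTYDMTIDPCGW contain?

4

Matching residues: Y4, T14, Y15, T18.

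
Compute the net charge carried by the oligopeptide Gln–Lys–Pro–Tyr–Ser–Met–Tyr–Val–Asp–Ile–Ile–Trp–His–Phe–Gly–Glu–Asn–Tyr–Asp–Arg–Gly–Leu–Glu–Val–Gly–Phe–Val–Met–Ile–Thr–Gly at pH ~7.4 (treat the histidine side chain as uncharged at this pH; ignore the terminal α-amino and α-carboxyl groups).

Near pH 7.4, K and R contribute +1 each, D and E contribute −1 each, and every other side chain (His included, as stated) is uncharged.
Positive (K, R): Lys2, Arg20 → +2.
Negative (D, E): Asp9, Glu16, Asp19, Glu23 → −4.
Net charge = (+2) + (−4) = −2.

-2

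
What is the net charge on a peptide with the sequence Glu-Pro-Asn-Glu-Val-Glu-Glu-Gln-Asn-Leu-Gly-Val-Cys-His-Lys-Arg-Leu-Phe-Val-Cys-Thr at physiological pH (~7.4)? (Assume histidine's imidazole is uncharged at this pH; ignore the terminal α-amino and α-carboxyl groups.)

The side chains ionized at physiological pH are Lys/Arg (+1) and Asp/Glu (−1); with His treated as neutral, nothing else contributes.
Positive (K, R): Lys15, Arg16 → +2.
Negative (D, E): Glu1, Glu4, Glu6, Glu7 → −4.
Net charge = (+2) + (−4) = −2.

-2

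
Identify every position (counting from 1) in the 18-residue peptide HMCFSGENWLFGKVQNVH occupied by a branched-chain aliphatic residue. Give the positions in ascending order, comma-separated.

10, 14, 17

Matching residues: L10, V14, V17.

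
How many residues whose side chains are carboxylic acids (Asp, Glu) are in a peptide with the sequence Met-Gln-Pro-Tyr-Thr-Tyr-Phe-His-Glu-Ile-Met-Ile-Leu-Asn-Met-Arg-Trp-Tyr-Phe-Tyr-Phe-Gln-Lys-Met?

Matching residues: Glu9.

1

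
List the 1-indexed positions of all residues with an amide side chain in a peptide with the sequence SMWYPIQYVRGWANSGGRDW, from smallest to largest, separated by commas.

7, 14

The amide-side-chain residues are Asn (N) and Gln (Q).
Matching residues: Q7, N14.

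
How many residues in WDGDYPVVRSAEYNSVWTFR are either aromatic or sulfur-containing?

5

Aromatic: F, W, Y. Sulfur-containing: C, M.
Aromatic residues here: W1, Y5, Y13, W17, F19 (5).
Sulfur-containing residues here: none (0).
The two groups share no amino acid, so total = 5 + 0 = 5.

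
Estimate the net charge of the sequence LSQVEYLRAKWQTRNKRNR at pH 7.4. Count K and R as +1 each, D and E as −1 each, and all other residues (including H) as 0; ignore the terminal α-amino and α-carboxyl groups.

+5

Positive (K, R): R8, K10, R14, K16, R17, R19 → +6.
Negative (D, E): E5 → −1.
Net charge = (+6) + (−1) = +5.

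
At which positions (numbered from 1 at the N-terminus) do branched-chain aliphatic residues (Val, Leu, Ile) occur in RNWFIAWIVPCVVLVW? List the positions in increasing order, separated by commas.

Matching residues: I5, I8, V9, V12, V13, L14, V15.

5, 8, 9, 12, 13, 14, 15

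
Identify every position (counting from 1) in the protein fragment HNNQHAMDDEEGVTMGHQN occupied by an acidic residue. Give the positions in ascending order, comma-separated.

8, 9, 10, 11

Only D (aspartate) and E (glutamate) carry a side-chain carboxylic acid.
Matching residues: D8, D9, E10, E11.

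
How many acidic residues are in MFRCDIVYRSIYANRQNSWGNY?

1

The acidic residues are Asp (D) and Glu (E), whose side chains end in a carboxylate group.
Matching residues: D5.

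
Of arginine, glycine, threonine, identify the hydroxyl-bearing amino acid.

threonine

S, T, and Y are the three residues with a side-chain hydroxyl.
Of the listed options, only threonine belongs to this group.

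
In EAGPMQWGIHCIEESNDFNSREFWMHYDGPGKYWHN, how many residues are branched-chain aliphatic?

The BCAAs are Val, Leu, and Ile — aliphatic side chains with a branch point.
Matching residues: I9, I12.

2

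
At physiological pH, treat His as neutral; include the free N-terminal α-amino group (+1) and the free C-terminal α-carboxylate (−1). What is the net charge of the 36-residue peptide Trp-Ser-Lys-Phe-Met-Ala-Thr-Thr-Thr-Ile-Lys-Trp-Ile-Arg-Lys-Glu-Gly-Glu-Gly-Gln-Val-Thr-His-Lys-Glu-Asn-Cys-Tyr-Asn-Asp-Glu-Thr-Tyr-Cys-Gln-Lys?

+1

At pH ~7.4 the Lys and Arg side chains are protonated (+1), the Asp and Glu side chains are deprotonated (−1), and with His taken as neutral all other side chains carry no charge.
Positive (K, R): Lys3, Lys11, Arg14, Lys15, Lys24, Lys36 → +6.
Negative (D, E): Glu16, Glu18, Glu25, Asp30, Glu31 → −5.
The N-terminus (+1) and C-terminus (−1) cancel.
Net charge = (+6) + (−5) = +1.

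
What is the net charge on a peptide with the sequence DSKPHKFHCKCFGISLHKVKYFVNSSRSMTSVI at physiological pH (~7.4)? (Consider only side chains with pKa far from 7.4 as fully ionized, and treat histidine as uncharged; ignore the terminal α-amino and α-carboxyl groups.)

Near pH 7.4, K and R contribute +1 each, D and E contribute −1 each, and every other side chain (His included, as stated) is uncharged.
Positive (K, R): K3, K6, K10, K18, K20, R27 → +6.
Negative (D, E): D1 → −1.
Net charge = (+6) + (−1) = +5.

+5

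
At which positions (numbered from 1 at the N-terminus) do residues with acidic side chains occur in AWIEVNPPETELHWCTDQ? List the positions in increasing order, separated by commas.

4, 9, 11, 17

Only D (aspartate) and E (glutamate) carry a side-chain carboxylic acid.
Matching residues: E4, E9, E11, D17.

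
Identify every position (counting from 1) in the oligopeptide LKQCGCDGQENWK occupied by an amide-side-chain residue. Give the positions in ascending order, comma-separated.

The amide-side-chain residues are Asn (N) and Gln (Q).
Matching residues: Q3, Q9, N11.

3, 9, 11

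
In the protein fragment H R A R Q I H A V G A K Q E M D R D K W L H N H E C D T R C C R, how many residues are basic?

11

Lysine (K), arginine (R), and histidine (H) have basic, nitrogen-containing side chains.
Matching residues: H1, R2, R4, H7, K12, R17, K19, H22, H24, R29, R32.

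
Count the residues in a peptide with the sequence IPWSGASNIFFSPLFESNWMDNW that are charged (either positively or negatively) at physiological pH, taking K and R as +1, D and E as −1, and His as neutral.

Charged side chains at pH ~7.4: K, R (positive); D, E (negative).
Matching residues: E16, D21.

2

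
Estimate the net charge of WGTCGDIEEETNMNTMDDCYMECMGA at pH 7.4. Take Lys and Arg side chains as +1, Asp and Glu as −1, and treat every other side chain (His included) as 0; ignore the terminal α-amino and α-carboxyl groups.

Positive (K, R): none → +0.
Negative (D, E): D6, E8, E9, E10, D17, D18, E22 → −7.
Net charge = (+0) + (−7) = −7.

-7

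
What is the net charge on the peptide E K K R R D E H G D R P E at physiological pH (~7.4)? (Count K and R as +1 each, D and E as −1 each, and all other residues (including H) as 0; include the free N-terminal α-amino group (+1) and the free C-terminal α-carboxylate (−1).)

Positive (K, R): K2, K3, R4, R5, R11 → +5.
Negative (D, E): E1, D6, E7, D10, E13 → −5.
The N-terminus (+1) and C-terminus (−1) cancel.
Net charge = (+5) + (−5) = 0.

0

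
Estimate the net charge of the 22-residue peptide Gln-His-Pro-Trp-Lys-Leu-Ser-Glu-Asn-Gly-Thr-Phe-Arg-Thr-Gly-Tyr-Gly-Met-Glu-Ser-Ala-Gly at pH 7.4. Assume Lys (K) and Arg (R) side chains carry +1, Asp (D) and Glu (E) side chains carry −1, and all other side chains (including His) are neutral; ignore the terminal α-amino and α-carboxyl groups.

Positive (K, R): Lys5, Arg13 → +2.
Negative (D, E): Glu8, Glu19 → −2.
Net charge = (+2) + (−2) = 0.

0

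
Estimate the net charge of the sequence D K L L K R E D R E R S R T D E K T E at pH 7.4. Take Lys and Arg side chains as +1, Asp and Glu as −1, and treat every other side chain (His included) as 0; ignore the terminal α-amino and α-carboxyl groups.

0

Positive (K, R): K2, K5, R6, R9, R11, R13, K17 → +7.
Negative (D, E): D1, E7, D8, E10, D15, E16, E19 → −7.
Net charge = (+7) + (−7) = 0.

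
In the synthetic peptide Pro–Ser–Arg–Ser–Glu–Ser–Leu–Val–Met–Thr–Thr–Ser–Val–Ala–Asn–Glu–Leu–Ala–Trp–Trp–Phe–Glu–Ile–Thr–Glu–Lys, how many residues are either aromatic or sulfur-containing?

4

Aromatic: F, W, Y. Sulfur-containing: C, M.
Aromatic residues here: Trp19, Trp20, Phe21 (3).
Sulfur-containing residues here: Met9 (1).
The two groups share no amino acid, so total = 3 + 1 = 4.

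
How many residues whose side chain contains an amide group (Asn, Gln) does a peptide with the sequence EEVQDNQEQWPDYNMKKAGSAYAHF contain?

Matching residues: Q4, N6, Q7, Q9, N14.

5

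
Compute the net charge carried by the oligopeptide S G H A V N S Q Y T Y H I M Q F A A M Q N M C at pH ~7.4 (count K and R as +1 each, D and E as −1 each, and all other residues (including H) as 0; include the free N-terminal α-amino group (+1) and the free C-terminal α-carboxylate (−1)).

0

Positive (K, R): none → +0.
Negative (D, E): none → −0.
The N-terminus (+1) and C-terminus (−1) cancel.
Net charge = (+0) + (−0) = 0.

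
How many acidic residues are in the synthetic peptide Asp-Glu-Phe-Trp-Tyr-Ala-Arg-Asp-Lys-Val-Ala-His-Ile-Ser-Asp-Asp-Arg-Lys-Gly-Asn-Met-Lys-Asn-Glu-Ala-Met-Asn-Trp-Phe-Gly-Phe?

6

Aspartate (D) and glutamate (E) have carboxylic-acid side chains and are the acidic amino acids.
Matching residues: Asp1, Glu2, Asp8, Asp15, Asp16, Glu24.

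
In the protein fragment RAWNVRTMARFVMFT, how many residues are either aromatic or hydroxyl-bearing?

Aromatic: F, W, Y. Hydroxyl-bearing: S, T, Y.
Aromatic residues here: W3, F11, F14 (3).
Hydroxyl-bearing residues here: T7, T15 (2).
(Y belongs to both groups, but none appear in this sequence.) Total = 3 + 2 = 5.

5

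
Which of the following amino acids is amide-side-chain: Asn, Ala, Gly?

Asn

The amide-side-chain residues are Asn (N) and Gln (Q).
Of the listed options, only Asn belongs to this group.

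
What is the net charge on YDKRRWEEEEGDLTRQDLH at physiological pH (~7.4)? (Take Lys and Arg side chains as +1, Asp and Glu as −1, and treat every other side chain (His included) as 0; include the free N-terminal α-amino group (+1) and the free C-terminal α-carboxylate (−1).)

Positive (K, R): K3, R4, R5, R15 → +4.
Negative (D, E): D2, E7, E8, E9, E10, D12, D17 → −7.
The N-terminus (+1) and C-terminus (−1) cancel.
Net charge = (+4) + (−7) = −3.

-3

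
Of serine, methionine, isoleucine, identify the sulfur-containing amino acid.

The sulfur-bearing residues are cysteine (–SH) and methionine (–S–CH₃).
Of the listed options, only methionine belongs to this group.

methionine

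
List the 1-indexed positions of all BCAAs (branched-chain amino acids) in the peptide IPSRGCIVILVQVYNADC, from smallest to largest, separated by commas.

1, 7, 8, 9, 10, 11, 13

V, L, and I make up the branched-chain aliphatic group.
Matching residues: I1, I7, V8, I9, L10, V11, V13.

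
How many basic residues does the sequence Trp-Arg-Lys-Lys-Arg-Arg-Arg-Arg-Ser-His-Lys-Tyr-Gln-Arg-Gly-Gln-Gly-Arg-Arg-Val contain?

12

K, R, and H are the three residues with basic side chains (ε-amine, guanidinium, and imidazole respectively).
Matching residues: Arg2, Lys3, Lys4, Arg5, Arg6, Arg7, Arg8, His10, Lys11, Arg14, Arg18, Arg19.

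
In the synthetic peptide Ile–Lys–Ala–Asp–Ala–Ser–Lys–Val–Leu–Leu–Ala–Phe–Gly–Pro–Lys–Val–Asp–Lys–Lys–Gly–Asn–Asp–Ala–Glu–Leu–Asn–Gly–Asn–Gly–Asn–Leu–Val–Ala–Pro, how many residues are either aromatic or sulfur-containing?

Aromatic: F, W, Y. Sulfur-containing: C, M.
Aromatic residues here: Phe12 (1).
Sulfur-containing residues here: none (0).
The two groups share no amino acid, so total = 1 + 0 = 1.

1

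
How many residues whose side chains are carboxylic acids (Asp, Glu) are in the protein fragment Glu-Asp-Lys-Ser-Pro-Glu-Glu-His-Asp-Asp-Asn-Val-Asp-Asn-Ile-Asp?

Matching residues: Glu1, Asp2, Glu6, Glu7, Asp9, Asp10, Asp13, Asp16.

8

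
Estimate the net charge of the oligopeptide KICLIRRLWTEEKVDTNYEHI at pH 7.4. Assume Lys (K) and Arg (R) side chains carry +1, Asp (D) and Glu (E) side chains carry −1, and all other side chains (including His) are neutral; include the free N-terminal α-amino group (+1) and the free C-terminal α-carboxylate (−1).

Positive (K, R): K1, R6, R7, K13 → +4.
Negative (D, E): E11, E12, D15, E19 → −4.
The N-terminus (+1) and C-terminus (−1) cancel.
Net charge = (+4) + (−4) = 0.

0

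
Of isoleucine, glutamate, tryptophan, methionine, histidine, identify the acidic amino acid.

Aspartate (D) and glutamate (E) have carboxylic-acid side chains and are the acidic amino acids.
Of the listed options, only glutamate belongs to this group.

glutamate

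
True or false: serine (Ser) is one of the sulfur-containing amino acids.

Cysteine (C, thiol) and methionine (M, thioether) are the two sulfur-containing amino acids.
Serine is not in this group.

False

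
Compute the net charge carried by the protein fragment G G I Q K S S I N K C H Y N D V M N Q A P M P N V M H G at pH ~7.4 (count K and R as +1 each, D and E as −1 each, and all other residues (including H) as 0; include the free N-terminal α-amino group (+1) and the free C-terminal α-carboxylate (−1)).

+1

Positive (K, R): K5, K10 → +2.
Negative (D, E): D15 → −1.
The N-terminus (+1) and C-terminus (−1) cancel.
Net charge = (+2) + (−1) = +1.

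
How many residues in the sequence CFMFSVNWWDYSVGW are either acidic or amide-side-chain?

Acidic: D, E. Amide-side-chain: N, Q.
Acidic residues here: D10 (1).
Amide-side-chain residues here: N7 (1).
The two groups share no amino acid, so total = 1 + 1 = 2.

2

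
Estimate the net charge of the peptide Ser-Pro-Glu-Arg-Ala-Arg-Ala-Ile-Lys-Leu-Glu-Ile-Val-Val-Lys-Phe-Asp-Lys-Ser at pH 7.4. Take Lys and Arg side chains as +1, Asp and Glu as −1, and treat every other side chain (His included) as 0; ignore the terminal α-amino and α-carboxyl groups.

Positive (K, R): Arg4, Arg6, Lys9, Lys15, Lys18 → +5.
Negative (D, E): Glu3, Glu11, Asp17 → −3.
Net charge = (+5) + (−3) = +2.

+2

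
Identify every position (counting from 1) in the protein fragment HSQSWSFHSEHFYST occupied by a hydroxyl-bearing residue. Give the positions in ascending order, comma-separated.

S, T, and Y are the three residues with a side-chain hydroxyl.
Matching residues: S2, S4, S6, S9, Y13, S14, T15.

2, 4, 6, 9, 13, 14, 15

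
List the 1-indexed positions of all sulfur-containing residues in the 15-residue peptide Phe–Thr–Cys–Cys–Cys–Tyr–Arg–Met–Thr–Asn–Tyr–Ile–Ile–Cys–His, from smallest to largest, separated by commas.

3, 4, 5, 8, 14

Cysteine (C, thiol) and methionine (M, thioether) are the two sulfur-containing amino acids.
Matching residues: Cys3, Cys4, Cys5, Met8, Cys14.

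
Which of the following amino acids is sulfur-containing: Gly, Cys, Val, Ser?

Cysteine (C, thiol) and methionine (M, thioether) are the two sulfur-containing amino acids.
Of the listed options, only Cys belongs to this group.

Cys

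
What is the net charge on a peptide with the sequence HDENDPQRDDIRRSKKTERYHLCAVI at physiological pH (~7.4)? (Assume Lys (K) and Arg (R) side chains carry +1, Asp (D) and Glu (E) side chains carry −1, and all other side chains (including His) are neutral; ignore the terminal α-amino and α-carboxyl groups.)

Positive (K, R): R8, R12, R13, K15, K16, R19 → +6.
Negative (D, E): D2, E3, D5, D9, D10, E18 → −6.
Net charge = (+6) + (−6) = 0.

0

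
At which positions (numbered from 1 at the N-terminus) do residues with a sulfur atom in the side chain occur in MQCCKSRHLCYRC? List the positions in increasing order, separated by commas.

1, 3, 4, 10, 13

Cysteine (C, thiol) and methionine (M, thioether) are the two sulfur-containing amino acids.
Matching residues: M1, C3, C4, C10, C13.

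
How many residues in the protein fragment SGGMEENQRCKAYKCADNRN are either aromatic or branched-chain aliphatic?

1

Aromatic: F, W, Y. Branched-chain aliphatic: I, L, V.
Aromatic residues here: Y13 (1).
Branched-chain aliphatic residues here: none (0).
The two groups share no amino acid, so total = 1 + 0 = 1.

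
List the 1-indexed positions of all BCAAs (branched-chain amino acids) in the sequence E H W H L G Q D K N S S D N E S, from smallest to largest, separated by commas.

5

The BCAAs are Val, Leu, and Ile — aliphatic side chains with a branch point.
Matching residues: L5.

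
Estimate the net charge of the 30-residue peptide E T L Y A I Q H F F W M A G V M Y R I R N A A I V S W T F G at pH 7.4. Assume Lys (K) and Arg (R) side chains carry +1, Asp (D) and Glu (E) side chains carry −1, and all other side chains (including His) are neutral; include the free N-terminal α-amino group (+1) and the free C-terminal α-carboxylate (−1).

+1

Positive (K, R): R18, R20 → +2.
Negative (D, E): E1 → −1.
The N-terminus (+1) and C-terminus (−1) cancel.
Net charge = (+2) + (−1) = +1.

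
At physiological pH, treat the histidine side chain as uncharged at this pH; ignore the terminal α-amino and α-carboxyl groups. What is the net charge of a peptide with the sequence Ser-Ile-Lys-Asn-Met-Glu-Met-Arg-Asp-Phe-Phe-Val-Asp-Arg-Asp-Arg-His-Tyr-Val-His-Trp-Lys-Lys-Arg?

+3

The side chains ionized at physiological pH are Lys/Arg (+1) and Asp/Glu (−1); with His treated as neutral, nothing else contributes.
Positive (K, R): Lys3, Arg8, Arg14, Arg16, Lys22, Lys23, Arg24 → +7.
Negative (D, E): Glu6, Asp9, Asp13, Asp15 → −4.
Net charge = (+7) + (−4) = +3.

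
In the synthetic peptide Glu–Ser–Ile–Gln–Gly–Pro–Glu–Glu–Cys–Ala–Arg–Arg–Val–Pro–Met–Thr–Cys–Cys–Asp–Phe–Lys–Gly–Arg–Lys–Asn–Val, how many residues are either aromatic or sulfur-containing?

Aromatic: F, W, Y. Sulfur-containing: C, M.
Aromatic residues here: Phe20 (1).
Sulfur-containing residues here: Cys9, Met15, Cys17, Cys18 (4).
The two groups share no amino acid, so total = 1 + 4 = 5.

5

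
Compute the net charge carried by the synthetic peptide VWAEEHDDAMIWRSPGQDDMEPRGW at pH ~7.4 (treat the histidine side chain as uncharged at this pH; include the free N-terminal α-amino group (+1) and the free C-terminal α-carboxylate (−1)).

Near pH 7.4, K and R contribute +1 each, D and E contribute −1 each, and every other side chain (His included, as stated) is uncharged.
Positive (K, R): R13, R23 → +2.
Negative (D, E): E4, E5, D7, D8, D18, D19, E21 → −7.
The N-terminus (+1) and C-terminus (−1) cancel.
Net charge = (+2) + (−7) = −5.

-5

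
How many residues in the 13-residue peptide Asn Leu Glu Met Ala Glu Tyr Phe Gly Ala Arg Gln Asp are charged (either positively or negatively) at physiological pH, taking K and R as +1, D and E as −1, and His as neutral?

4

Charged side chains at pH ~7.4: K, R (positive); D, E (negative).
Matching residues: Glu3, Glu6, Arg11, Asp13.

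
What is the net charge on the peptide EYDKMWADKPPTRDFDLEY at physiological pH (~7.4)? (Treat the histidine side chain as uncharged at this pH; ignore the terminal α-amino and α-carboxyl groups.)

At pH ~7.4 the Lys and Arg side chains are protonated (+1), the Asp and Glu side chains are deprotonated (−1), and with His taken as neutral all other side chains carry no charge.
Positive (K, R): K4, K9, R13 → +3.
Negative (D, E): E1, D3, D8, D14, D16, E18 → −6.
Net charge = (+3) + (−6) = −3.

-3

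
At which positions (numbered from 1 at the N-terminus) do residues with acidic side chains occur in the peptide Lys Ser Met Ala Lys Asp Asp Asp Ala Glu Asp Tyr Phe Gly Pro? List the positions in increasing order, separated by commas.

Only D (aspartate) and E (glutamate) carry a side-chain carboxylic acid.
Matching residues: Asp6, Asp7, Asp8, Glu10, Asp11.

6, 7, 8, 10, 11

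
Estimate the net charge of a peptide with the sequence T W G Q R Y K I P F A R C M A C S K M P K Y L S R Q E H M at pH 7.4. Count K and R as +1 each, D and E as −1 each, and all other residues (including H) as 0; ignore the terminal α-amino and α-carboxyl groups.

Positive (K, R): R5, K7, R12, K18, K21, R25 → +6.
Negative (D, E): E27 → −1.
Net charge = (+6) + (−1) = +5.

+5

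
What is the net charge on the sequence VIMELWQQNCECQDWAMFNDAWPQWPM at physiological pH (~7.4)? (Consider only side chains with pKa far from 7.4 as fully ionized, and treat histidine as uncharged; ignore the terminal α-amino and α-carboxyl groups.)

-4

Near pH 7.4, K and R contribute +1 each, D and E contribute −1 each, and every other side chain (His included, as stated) is uncharged.
Positive (K, R): none → +0.
Negative (D, E): E4, E11, D14, D20 → −4.
Net charge = (+0) + (−4) = −4.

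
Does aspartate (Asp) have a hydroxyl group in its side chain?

The –OH-bearing residues are Ser, Thr (aliphatic alcohols), and Tyr (phenol).
Aspartate is not in this group.

No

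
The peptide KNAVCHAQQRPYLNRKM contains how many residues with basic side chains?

The basic amino acids are Lys (K), Arg (R), and His (H).
Matching residues: K1, H6, R10, R15, K16.

5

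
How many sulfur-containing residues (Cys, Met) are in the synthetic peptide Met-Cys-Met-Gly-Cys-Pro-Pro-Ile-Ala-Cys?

Matching residues: Met1, Cys2, Met3, Cys5, Cys10.

5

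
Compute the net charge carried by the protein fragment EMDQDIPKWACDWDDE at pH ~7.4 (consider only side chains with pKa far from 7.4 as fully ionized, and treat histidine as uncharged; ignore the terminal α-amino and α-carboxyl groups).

The side chains ionized at physiological pH are Lys/Arg (+1) and Asp/Glu (−1); with His treated as neutral, nothing else contributes.
Positive (K, R): K8 → +1.
Negative (D, E): E1, D3, D5, D12, D14, D15, E16 → −7.
Net charge = (+1) + (−7) = −6.

-6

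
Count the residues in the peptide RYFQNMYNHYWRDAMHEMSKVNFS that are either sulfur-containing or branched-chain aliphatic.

Sulfur-containing: C, M. Branched-chain aliphatic: I, L, V.
Sulfur-containing residues here: M6, M15, M18 (3).
Branched-chain aliphatic residues here: V21 (1).
The two groups share no amino acid, so total = 3 + 1 = 4.

4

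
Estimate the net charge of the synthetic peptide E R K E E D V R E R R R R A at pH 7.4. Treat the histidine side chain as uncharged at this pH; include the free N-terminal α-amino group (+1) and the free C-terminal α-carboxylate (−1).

+2

At pH ~7.4 the Lys and Arg side chains are protonated (+1), the Asp and Glu side chains are deprotonated (−1), and with His taken as neutral all other side chains carry no charge.
Positive (K, R): R2, K3, R8, R10, R11, R12, R13 → +7.
Negative (D, E): E1, E4, E5, D6, E9 → −5.
The N-terminus (+1) and C-terminus (−1) cancel.
Net charge = (+7) + (−5) = +2.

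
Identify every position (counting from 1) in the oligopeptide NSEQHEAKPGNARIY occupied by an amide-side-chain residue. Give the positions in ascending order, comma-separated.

Only N (asparagine) and Q (glutamine) carry a side-chain carboxamide.
Matching residues: N1, Q4, N11.

1, 4, 11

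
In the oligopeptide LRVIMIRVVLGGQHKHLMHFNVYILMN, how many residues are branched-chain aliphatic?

11

Valine (V), leucine (L), and isoleucine (I) are the branched-chain amino acids.
Matching residues: L1, V3, I4, I6, V8, V9, L10, L17, V22, I24, L25.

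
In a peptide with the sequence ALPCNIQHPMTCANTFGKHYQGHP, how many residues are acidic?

Aspartate (D) and glutamate (E) have carboxylic-acid side chains and are the acidic amino acids.
None of the 24 residues belong to this group.

0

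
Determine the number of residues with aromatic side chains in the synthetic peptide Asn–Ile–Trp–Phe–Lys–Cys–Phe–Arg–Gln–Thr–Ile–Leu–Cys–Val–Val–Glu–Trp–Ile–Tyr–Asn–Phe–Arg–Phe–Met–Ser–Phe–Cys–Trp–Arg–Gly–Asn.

9

The aromatic amino acids are Phe (F, benzyl), Trp (W, indole), and Tyr (Y, phenol).
Matching residues: Trp3, Phe4, Phe7, Trp17, Tyr19, Phe21, Phe23, Phe26, Trp28.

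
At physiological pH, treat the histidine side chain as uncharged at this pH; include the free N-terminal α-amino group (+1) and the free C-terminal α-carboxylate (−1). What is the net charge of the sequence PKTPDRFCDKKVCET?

Near pH 7.4, K and R contribute +1 each, D and E contribute −1 each, and every other side chain (His included, as stated) is uncharged.
Positive (K, R): K2, R6, K10, K11 → +4.
Negative (D, E): D5, D9, E14 → −3.
The N-terminus (+1) and C-terminus (−1) cancel.
Net charge = (+4) + (−3) = +1.

+1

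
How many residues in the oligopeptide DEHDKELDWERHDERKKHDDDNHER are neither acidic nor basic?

3

Acidic: D, E. Basic: K, R, H. All other residues are neither.
Matching residues: L7, W9, N22.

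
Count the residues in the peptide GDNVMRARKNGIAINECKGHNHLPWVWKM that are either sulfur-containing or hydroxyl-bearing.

3

Sulfur-containing: C, M. Hydroxyl-bearing: S, T, Y.
Sulfur-containing residues here: M5, C17, M29 (3).
Hydroxyl-bearing residues here: none (0).
The two groups share no amino acid, so total = 3 + 0 = 3.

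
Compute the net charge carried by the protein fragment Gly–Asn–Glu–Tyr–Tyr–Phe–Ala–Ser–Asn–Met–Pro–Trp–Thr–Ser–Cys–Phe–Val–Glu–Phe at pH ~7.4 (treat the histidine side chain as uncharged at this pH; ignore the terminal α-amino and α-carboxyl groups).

At pH ~7.4 the Lys and Arg side chains are protonated (+1), the Asp and Glu side chains are deprotonated (−1), and with His taken as neutral all other side chains carry no charge.
Positive (K, R): none → +0.
Negative (D, E): Glu3, Glu18 → −2.
Net charge = (+0) + (−2) = −2.

-2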